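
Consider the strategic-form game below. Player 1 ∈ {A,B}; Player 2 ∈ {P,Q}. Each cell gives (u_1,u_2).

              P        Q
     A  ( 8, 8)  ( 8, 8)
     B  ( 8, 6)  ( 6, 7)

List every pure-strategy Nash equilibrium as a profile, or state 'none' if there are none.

PSNE = {(A,P), (A,Q)}

(A,P): NE
(A,Q): NE
(B,P): not NE [P2→Q gives 7>6]
(B,Q): not NE [P1→A gives 8>6]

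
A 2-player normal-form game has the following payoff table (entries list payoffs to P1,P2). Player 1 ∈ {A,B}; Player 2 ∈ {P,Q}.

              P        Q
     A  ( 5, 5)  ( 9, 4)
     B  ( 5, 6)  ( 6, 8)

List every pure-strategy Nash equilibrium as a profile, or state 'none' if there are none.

(A,P): NE
(A,Q): not NE [P2→P gives 5>4]
(B,P): not NE [P2→Q gives 8>6]
(B,Q): not NE [P1→A gives 9>6]

Nash profiles: (A,P)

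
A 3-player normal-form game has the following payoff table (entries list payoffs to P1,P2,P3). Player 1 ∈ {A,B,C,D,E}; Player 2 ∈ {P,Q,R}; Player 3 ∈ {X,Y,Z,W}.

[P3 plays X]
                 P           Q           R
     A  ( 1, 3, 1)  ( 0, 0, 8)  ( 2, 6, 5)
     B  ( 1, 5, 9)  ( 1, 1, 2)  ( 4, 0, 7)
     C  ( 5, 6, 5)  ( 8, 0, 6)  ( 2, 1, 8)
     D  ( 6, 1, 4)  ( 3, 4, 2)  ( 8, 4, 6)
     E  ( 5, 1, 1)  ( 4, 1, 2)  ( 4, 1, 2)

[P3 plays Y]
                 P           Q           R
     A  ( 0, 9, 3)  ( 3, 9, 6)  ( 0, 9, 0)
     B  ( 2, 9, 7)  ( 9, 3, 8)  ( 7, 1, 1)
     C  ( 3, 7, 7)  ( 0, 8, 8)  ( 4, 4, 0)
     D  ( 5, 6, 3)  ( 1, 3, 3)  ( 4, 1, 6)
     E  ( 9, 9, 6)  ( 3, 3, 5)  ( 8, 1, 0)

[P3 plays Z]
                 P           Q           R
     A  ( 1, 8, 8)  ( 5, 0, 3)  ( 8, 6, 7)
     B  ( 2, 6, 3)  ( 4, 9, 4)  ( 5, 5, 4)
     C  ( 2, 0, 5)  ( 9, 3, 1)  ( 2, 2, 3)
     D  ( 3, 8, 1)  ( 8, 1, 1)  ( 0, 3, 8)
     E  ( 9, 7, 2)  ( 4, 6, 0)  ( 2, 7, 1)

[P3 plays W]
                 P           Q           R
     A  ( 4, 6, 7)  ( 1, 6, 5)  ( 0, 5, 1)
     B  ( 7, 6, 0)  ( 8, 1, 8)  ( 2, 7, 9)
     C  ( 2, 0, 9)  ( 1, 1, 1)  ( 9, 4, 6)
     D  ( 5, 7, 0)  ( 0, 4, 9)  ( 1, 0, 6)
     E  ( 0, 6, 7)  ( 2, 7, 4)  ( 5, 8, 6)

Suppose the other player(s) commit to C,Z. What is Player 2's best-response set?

u_2(P vs C,Z) = 0
u_2(Q vs C,Z) = 3
u_2(R vs C,Z) = 2
max payoff 3 at {Q}

BR_2 = {Q}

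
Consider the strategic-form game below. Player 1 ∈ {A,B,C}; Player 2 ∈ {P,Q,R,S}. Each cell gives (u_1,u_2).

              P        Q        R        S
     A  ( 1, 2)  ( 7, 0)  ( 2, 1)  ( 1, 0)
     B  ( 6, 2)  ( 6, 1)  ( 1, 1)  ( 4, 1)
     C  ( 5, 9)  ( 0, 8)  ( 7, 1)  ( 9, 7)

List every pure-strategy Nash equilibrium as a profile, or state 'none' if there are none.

PSNE = {(B,P)}

(A,P): not NE [P1→B gives 6>1]
(A,Q): not NE [P2→P gives 2>0]
(A,R): not NE [P1→C gives 7>2; P2→P gives 2>1]
(A,S): not NE [P1→C gives 9>1; P2→P gives 2>0]
(B,P): NE
(B,Q): not NE [P1→A gives 7>6; P2→P gives 2>1]
(B,R): not NE [P1→C gives 7>1; P2→P gives 2>1]
(B,S): not NE [P1→C gives 9>4; P2→P gives 2>1]
(C,P): not NE [P1→B gives 6>5]
(C,Q): not NE [P1→A gives 7>0; P2→P gives 9>8]
(C,R): not NE [P2→P gives 9>1]
(C,S): not NE [P2→P gives 9>7]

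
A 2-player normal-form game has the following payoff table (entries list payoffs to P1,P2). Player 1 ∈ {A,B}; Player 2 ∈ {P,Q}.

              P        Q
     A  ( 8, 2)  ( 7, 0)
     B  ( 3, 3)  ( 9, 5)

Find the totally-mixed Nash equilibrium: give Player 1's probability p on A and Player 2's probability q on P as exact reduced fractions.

P1 indiff ⇒ q·8+(1-q)·7 = q·3+(1-q)·9 ⇒ q(5) = (1-q)(2) ⇒ q = 2/7
P2 indiff ⇒ p·2+(1-p)·3 = p·0+(1-p)·5 ⇒ p(2) = (1-p)(2) ⇒ p = 1/2

p=1/2, q=2/7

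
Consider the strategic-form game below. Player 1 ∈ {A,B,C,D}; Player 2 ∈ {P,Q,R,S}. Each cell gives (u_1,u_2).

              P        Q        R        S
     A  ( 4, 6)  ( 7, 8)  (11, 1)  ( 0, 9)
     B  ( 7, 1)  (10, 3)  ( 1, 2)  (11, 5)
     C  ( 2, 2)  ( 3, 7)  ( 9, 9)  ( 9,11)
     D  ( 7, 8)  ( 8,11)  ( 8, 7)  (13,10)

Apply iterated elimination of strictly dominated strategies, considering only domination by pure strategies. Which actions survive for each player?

P2 drop P (Q beats it: A:8>6 B:3>1 C:7>2 D:11>8)
P2 drop R (S beats it: A:9>1 B:5>2 C:11>9 D:10>7)
P1 drop A (B beats it: Q:10>7 S:11>0)
P1 drop C (B beats it: Q:10>3 S:11>9)
P1→{B,D} P2→{Q,S}

IESDS → P1:{B,D} P2:{Q,S}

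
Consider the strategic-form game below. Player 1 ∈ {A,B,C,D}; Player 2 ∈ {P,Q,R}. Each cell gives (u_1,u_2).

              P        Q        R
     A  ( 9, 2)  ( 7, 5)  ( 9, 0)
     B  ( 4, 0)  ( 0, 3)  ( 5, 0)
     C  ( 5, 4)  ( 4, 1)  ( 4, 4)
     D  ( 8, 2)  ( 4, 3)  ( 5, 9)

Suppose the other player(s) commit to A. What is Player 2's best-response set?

u_2(P vs A) = 2
u_2(Q vs A) = 5
u_2(R vs A) = 0
max payoff 5 at {Q}

argmax u_2 = {Q}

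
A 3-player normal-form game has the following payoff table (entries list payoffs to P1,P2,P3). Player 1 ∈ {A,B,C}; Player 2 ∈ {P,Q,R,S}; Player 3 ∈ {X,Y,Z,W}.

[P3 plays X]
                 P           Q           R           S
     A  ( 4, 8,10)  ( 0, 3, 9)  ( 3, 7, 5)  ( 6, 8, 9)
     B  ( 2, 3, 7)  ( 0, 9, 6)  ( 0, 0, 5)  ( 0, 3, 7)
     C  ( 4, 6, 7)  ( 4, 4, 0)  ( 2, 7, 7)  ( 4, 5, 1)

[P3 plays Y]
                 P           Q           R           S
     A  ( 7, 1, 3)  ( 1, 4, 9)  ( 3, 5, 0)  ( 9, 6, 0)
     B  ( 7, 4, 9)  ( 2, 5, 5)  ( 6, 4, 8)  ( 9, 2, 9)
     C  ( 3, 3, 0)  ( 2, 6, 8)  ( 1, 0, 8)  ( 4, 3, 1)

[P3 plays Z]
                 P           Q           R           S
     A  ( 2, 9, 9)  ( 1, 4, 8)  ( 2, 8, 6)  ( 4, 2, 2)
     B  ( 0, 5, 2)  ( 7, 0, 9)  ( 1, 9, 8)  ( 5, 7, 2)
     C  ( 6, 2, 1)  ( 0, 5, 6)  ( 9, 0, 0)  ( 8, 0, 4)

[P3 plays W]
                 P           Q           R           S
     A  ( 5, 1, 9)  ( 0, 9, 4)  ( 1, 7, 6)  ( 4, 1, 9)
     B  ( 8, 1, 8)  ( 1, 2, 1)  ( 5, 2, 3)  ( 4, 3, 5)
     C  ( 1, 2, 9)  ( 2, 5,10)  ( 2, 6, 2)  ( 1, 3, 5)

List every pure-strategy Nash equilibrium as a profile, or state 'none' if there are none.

(A,P,X): NE
(A,P,Y): not NE [P2→S gives 6>1; P3→X gives 10>3]
(A,P,Z): not NE [P1→C gives 6>2; P3→X gives 10>9]
(A,P,W): not NE [P1→B gives 8>5; P2→Q gives 9>1; P3→X gives 10>9]
(A,Q,X): not NE [P1→C gives 4>0; P2→S gives 8>3]
(A,Q,Y): not NE [P1→C gives 2>1; P2→S gives 6>4]
(A,Q,Z): not NE [P1→B gives 7>1; P2→P gives 9>4; P3→Y gives 9>8]
(A,Q,W): not NE [P1→C gives 2>0; P3→Y gives 9>4]
(A,R,X): not NE [P2→S gives 8>7; P3→W gives 6>5]
(A,R,Y): not NE [P1→B gives 6>3; P2→S gives 6>5; P3→W gives 6>0]
(A,R,Z): not NE [P1→C gives 9>2; P2→P gives 9>8]
(A,R,W): not NE [P1→B gives 5>1; P2→Q gives 9>7]
(A,S,X): NE
(A,S,Y): not NE [P3→W gives 9>0]
(A,S,Z): not NE [P1→C gives 8>4; P2→P gives 9>2; P3→W gives 9>2]
(A,S,W): not NE [P2→Q gives 9>1]
(B,P,X): not NE [P1→C gives 4>2; P2→Q gives 9>3; P3→Y gives 9>7]
(B,P,Y): not NE [P2→Q gives 5>4]
(B,P,Z): not NE [P1→C gives 6>0; P2→R gives 9>5; P3→Y gives 9>2]
(B,P,W): not NE [P2→S gives 3>1; P3→Y gives 9>8]
(B,Q,X): not NE [P1→C gives 4>0; P3→Z gives 9>6]
(B,Q,Y): not NE [P3→Z gives 9>5]
(B,Q,Z): not NE [P2→R gives 9>0]
(B,Q,W): not NE [P1→C gives 2>1; P2→S gives 3>2; P3→Z gives 9>1]
(B,R,X): not NE [P1→A gives 3>0; P2→Q gives 9>0; P3→Z gives 8>5]
(B,R,Y): not NE [P2→Q gives 5>4]
(B,R,Z): not NE [P1→C gives 9>1]
(B,R,W): not NE [P2→S gives 3>2; P3→Z gives 8>3]
(B,S,X): not NE [P1→A gives 6>0; P2→Q gives 9>3; P3→Y gives 9>7]
(B,S,Y): not NE [P2→Q gives 5>2]
(B,S,Z): not NE [P1→C gives 8>5; P2→R gives 9>7; P3→Y gives 9>2]
(B,S,W): not NE [P3→Y gives 9>5]
(C,P,X): not NE [P2→R gives 7>6; P3→W gives 9>7]
(C,P,Y): not NE [P1→B gives 7>3; P2→Q gives 6>3; P3→W gives 9>0]
(C,P,Z): not NE [P2→Q gives 5>2; P3→W gives 9>1]
(C,P,W): not NE [P1→B gives 8>1; P2→R gives 6>2]
(C,Q,X): not NE [P2→R gives 7>4; P3→W gives 10>0]
(C,Q,Y): not NE [P3→W gives 10>8]
(C,Q,Z): not NE [P1→B gives 7>0; P3→W gives 10>6]
(C,Q,W): not NE [P2→R gives 6>5]
(C,R,X): not NE [P1→A gives 3>2; P3→Y gives 8>7]
(C,R,Y): not NE [P1→B gives 6>1; P2→Q gives 6>0]
(C,R,Z): not NE [P2→Q gives 5>0; P3→Y gives 8>0]
(C,R,W): not NE [P1→B gives 5>2; P3→Y gives 8>2]
(C,S,X): not NE [P1→A gives 6>4; P2→R gives 7>5; P3→W gives 5>1]
(C,S,Y): not NE [P1→B gives 9>4; P2→Q gives 6>3; P3→W gives 5>1]
(C,S,Z): not NE [P2→Q gives 5>0; P3→W gives 5>4]
(C,S,W): not NE [P1→B gives 4>1; P2→R gives 6>3]

Nash profiles: (A,P,X), (A,S,X)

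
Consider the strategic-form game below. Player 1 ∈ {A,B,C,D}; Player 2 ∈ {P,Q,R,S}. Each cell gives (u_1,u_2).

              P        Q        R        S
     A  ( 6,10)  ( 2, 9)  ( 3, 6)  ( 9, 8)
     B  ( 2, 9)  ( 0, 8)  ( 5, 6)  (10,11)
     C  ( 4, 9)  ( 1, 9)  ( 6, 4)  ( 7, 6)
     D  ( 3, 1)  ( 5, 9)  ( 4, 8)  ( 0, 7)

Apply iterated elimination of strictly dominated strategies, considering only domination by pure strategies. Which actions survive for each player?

IESDS → P1:{A,B,D} P2:{P,Q,S}

P2 drop R (Q beats it: A:9>6 B:8>6 C:9>4 D:9>8)
P1 drop C (A beats it: P:6>4 Q:2>1 S:9>7)
P1→{A,B,D} P2→{P,Q,S}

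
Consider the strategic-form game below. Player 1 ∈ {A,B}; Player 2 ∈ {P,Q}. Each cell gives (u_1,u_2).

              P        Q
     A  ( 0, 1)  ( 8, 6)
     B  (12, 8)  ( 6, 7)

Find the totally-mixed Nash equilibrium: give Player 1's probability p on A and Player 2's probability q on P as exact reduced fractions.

P1 indiff ⇒ q·0+(1-q)·8 = q·12+(1-q)·6 ⇒ q(-12) = (1-q)(-2) ⇒ q = 1/7
P2 indiff ⇒ p·1+(1-p)·8 = p·6+(1-p)·7 ⇒ p(-5) = (1-p)(-1) ⇒ p = 1/6

p=1/6, q=1/7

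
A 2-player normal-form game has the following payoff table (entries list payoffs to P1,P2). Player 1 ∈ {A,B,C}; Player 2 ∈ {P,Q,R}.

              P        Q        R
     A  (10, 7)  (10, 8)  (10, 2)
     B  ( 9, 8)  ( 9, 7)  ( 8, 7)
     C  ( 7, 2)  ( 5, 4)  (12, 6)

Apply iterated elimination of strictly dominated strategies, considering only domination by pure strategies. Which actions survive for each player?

P1 drop B (A beats it: P:10>9 Q:10>9 R:10>8)
P2 drop P (Q beats it: A:8>7 C:4>2)
P1→{A,C} P2→{Q,R}

Remaining: P1:{A,C} P2:{Q,R}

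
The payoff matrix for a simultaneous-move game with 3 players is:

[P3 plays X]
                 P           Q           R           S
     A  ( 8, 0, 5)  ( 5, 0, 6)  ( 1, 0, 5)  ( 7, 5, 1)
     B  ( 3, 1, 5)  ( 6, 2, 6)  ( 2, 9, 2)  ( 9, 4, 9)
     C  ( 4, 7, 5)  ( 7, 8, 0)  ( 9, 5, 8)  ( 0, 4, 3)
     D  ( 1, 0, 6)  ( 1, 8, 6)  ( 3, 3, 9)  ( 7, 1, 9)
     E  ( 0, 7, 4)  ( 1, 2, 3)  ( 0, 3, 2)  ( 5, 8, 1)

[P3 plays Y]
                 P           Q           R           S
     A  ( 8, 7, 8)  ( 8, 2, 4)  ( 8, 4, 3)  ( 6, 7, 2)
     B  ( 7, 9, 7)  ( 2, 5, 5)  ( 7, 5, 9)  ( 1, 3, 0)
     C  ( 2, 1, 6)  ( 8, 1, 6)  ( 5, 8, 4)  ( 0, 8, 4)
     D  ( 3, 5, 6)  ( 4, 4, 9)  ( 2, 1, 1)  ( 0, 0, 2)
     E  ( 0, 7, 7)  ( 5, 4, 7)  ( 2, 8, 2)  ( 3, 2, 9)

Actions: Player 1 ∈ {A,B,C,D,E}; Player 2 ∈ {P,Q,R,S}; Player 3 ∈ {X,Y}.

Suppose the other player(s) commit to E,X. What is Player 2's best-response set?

P2 best: {S}

u_2(P vs E,X) = 7
u_2(Q vs E,X) = 2
u_2(R vs E,X) = 3
u_2(S vs E,X) = 8
max payoff 8 at {S}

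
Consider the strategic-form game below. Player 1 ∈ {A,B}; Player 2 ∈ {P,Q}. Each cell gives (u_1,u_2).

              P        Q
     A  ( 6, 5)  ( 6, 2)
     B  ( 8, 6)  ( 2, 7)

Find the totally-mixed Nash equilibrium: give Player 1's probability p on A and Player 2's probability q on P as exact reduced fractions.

P1 indiff ⇒ q·6+(1-q)·6 = q·8+(1-q)·2 ⇒ q(-2) = (1-q)(-4) ⇒ q = 2/3
P2 indiff ⇒ p·5+(1-p)·6 = p·2+(1-p)·7 ⇒ p(3) = (1-p)(1) ⇒ p = 1/4

P1 mixes 1/4 on A; P2 mixes 2/3 on P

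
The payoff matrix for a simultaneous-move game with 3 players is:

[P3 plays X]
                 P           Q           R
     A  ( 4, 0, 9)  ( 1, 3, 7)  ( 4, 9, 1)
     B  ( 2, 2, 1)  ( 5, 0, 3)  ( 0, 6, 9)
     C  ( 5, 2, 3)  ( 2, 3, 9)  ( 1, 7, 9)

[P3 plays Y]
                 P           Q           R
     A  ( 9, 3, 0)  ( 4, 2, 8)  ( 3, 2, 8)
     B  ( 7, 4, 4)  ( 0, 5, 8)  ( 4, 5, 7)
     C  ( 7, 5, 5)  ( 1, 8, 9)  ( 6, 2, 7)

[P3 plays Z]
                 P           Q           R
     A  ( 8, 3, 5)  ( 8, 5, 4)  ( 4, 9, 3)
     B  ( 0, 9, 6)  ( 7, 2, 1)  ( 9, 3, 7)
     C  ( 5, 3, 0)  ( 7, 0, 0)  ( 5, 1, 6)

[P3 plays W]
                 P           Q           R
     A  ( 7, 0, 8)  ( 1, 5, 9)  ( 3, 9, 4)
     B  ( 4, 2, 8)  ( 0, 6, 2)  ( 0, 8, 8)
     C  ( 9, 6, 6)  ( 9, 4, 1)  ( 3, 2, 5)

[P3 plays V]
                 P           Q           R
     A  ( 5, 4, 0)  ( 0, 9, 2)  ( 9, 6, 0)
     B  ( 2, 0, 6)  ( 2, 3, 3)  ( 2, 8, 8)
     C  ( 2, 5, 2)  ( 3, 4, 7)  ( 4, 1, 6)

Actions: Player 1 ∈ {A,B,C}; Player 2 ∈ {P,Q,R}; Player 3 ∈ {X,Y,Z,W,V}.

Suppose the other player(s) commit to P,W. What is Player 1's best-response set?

u_1(A vs P,W) = 7
u_1(B vs P,W) = 4
u_1(C vs P,W) = 9
max payoff 9 at {C}

BR_1 = {C}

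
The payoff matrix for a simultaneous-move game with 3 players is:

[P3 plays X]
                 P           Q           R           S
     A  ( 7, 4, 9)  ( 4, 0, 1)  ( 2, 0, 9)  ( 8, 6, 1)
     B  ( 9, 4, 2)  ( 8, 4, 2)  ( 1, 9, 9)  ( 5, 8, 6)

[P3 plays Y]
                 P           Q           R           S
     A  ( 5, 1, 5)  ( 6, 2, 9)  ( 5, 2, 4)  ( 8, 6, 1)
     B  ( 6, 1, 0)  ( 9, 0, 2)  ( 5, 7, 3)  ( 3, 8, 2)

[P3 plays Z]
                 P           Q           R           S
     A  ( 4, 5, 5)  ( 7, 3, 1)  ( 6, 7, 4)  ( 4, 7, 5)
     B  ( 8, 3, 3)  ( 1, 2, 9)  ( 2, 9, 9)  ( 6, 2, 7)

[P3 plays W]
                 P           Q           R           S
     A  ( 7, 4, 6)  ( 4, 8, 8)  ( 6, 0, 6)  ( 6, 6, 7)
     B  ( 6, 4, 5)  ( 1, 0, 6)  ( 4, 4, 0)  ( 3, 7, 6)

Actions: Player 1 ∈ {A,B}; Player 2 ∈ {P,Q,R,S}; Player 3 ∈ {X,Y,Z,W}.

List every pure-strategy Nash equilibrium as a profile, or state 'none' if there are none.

PSNE: ∅

(A,P,X): not NE [P1→B gives 9>7; P2→S gives 6>4]
(A,P,Y): not NE [P1→B gives 6>5; P2→S gives 6>1; P3→X gives 9>5]
(A,P,Z): not NE [P1→B gives 8>4; P2→S gives 7>5; P3→X gives 9>5]
(A,P,W): not NE [P2→Q gives 8>4; P3→X gives 9>6]
(A,Q,X): not NE [P1→B gives 8>4; P2→S gives 6>0; P3→Y gives 9>1]
(A,Q,Y): not NE [P1→B gives 9>6; P2→S gives 6>2]
(A,Q,Z): not NE [P2→S gives 7>3; P3→Y gives 9>1]
(A,Q,W): not NE [P3→Y gives 9>8]
(A,R,X): not NE [P2→S gives 6>0]
(A,R,Y): not NE [P2→S gives 6>2; P3→X gives 9>4]
(A,R,Z): not NE [P3→X gives 9>4]
(A,R,W): not NE [P2→Q gives 8>0; P3→X gives 9>6]
(A,S,X): not NE [P3→W gives 7>1]
(A,S,Y): not NE [P3→W gives 7>1]
(A,S,Z): not NE [P1→B gives 6>4; P3→W gives 7>5]
(A,S,W): not NE [P2→Q gives 8>6]
(B,P,X): not NE [P2→R gives 9>4; P3→W gives 5>2]
(B,P,Y): not NE [P2→S gives 8>1; P3→W gives 5>0]
(B,P,Z): not NE [P2→R gives 9>3; P3→W gives 5>3]
(B,P,W): not NE [P1→A gives 7>6; P2→S gives 7>4]
(B,Q,X): not NE [P2→R gives 9>4; P3→Z gives 9>2]
(B,Q,Y): not NE [P2→S gives 8>0; P3→Z gives 9>2]
(B,Q,Z): not NE [P1→A gives 7>1; P2→R gives 9>2]
(B,Q,W): not NE [P1→A gives 4>1; P2→S gives 7>0; P3→Z gives 9>6]
(B,R,X): not NE [P1→A gives 2>1]
(B,R,Y): not NE [P2→S gives 8>7; P3→Z gives 9>3]
(B,R,Z): not NE [P1→A gives 6>2]
(B,R,W): not NE [P1→A gives 6>4; P2→S gives 7>4; P3→Z gives 9>0]
(B,S,X): not NE [P1→A gives 8>5; P2→R gives 9>8; P3→Z gives 7>6]
(B,S,Y): not NE [P1→A gives 8>3; P3→Z gives 7>2]
(B,S,Z): not NE [P2→R gives 9>2]
(B,S,W): not NE [P1→A gives 6>3; P3→Z gives 7>6]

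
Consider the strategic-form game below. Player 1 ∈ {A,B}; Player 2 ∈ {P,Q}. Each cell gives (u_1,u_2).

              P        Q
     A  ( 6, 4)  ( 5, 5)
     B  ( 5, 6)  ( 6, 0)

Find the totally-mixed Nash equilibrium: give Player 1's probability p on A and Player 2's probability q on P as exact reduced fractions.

P1 indiff ⇒ q·6+(1-q)·5 = q·5+(1-q)·6 ⇒ q(1) = (1-q)(1) ⇒ q = 1/2
P2 indiff ⇒ p·4+(1-p)·6 = p·5+(1-p)·0 ⇒ p(-1) = (1-p)(-6) ⇒ p = 6/7

p=6/7, q=1/2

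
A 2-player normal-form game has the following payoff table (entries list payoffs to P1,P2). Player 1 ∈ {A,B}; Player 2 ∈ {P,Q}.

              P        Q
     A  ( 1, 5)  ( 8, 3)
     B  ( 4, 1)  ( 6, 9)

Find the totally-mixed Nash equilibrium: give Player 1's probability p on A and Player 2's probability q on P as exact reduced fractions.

P1 mixes 4/5 on A; P2 mixes 2/5 on P

P1 indiff ⇒ q·1+(1-q)·8 = q·4+(1-q)·6 ⇒ q(-3) = (1-q)(-2) ⇒ q = 2/5
P2 indiff ⇒ p·5+(1-p)·1 = p·3+(1-p)·9 ⇒ p(2) = (1-p)(8) ⇒ p = 4/5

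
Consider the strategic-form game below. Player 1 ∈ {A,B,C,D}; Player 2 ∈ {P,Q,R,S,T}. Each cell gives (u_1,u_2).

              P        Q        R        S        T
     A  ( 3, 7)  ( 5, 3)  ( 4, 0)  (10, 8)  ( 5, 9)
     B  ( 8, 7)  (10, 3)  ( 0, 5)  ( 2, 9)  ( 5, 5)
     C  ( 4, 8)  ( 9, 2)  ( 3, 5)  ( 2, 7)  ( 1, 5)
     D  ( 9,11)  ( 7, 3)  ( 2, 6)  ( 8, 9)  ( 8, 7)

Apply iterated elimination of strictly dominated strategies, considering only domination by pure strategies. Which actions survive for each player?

P2 drop Q (P beats it: A:7>3 B:7>3 C:8>2 D:11>3)
P1 drop B (D beats it: P:9>8 R:2>0 S:8>2 T:8>5)
P2 drop R (P beats it: A:7>0 C:8>5 D:11>6)
P1 drop C (D beats it: P:9>4 S:8>2 T:8>1)
P1→{A,D} P2→{P,S,T}

IESDS → P1:{A,D} P2:{P,S,T}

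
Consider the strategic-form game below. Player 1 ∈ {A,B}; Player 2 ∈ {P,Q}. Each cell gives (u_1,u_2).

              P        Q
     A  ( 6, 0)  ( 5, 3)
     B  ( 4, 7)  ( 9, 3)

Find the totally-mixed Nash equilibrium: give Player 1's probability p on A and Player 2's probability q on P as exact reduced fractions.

P1 mixes 4/7 on A; P2 mixes 2/3 on P

P1 indiff ⇒ q·6+(1-q)·5 = q·4+(1-q)·9 ⇒ q(2) = (1-q)(4) ⇒ q = 2/3
P2 indiff ⇒ p·0+(1-p)·7 = p·3+(1-p)·3 ⇒ p(-3) = (1-p)(-4) ⇒ p = 4/7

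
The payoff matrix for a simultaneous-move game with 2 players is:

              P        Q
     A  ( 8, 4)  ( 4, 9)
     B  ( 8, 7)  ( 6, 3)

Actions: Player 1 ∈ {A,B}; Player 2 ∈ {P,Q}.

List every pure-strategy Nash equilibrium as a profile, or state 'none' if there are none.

PSNE = {(B,P)}

(A,P): not NE [P2→Q gives 9>4]
(A,Q): not NE [P1→B gives 6>4]
(B,P): NE
(B,Q): not NE [P2→P gives 7>3]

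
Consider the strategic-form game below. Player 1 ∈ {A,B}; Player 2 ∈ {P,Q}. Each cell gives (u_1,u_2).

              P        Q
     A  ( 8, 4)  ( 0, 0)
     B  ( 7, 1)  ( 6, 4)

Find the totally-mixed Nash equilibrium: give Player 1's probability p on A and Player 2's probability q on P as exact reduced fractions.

P1 indiff ⇒ q·8+(1-q)·0 = q·7+(1-q)·6 ⇒ q(1) = (1-q)(6) ⇒ q = 6/7
P2 indiff ⇒ p·4+(1-p)·1 = p·0+(1-p)·4 ⇒ p(4) = (1-p)(3) ⇒ p = 3/7

(p,q) = (3/7, 6/7)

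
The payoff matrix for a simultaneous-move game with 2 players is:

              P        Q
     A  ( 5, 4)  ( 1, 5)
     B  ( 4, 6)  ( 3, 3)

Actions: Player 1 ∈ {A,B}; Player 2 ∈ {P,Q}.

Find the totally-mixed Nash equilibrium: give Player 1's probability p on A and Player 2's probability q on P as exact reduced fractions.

P1 indiff ⇒ q·5+(1-q)·1 = q·4+(1-q)·3 ⇒ q(1) = (1-q)(2) ⇒ q = 2/3
P2 indiff ⇒ p·4+(1-p)·6 = p·5+(1-p)·3 ⇒ p(-1) = (1-p)(-3) ⇒ p = 3/4

P1 mixes 3/4 on A; P2 mixes 2/3 on P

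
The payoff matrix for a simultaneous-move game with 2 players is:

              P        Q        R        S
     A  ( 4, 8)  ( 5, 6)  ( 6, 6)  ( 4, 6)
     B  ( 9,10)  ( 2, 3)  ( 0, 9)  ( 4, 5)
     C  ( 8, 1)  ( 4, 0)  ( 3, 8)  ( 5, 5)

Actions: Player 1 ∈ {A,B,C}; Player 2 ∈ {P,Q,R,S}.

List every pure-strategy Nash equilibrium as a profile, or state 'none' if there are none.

(A,P): not NE [P1→B gives 9>4]
(A,Q): not NE [P2→P gives 8>6]
(A,R): not NE [P2→P gives 8>6]
(A,S): not NE [P1→C gives 5>4; P2→P gives 8>6]
(B,P): NE
(B,Q): not NE [P1→A gives 5>2; P2→P gives 10>3]
(B,R): not NE [P1→A gives 6>0; P2→P gives 10>9]
(B,S): not NE [P1→C gives 5>4; P2→P gives 10>5]
(C,P): not NE [P1→B gives 9>8; P2→R gives 8>1]
(C,Q): not NE [P1→A gives 5>4; P2→R gives 8>0]
(C,R): not NE [P1→A gives 6>3]
(C,S): not NE [P2→R gives 8>5]

Nash profiles: (B,P)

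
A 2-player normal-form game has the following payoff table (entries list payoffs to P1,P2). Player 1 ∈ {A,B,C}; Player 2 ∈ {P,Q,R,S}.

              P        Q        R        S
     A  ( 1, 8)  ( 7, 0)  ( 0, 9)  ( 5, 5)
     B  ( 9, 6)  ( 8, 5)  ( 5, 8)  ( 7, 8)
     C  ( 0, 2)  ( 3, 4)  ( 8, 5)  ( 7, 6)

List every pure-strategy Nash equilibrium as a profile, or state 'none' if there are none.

(A,P): not NE [P1→B gives 9>1; P2→R gives 9>8]
(A,Q): not NE [P1→B gives 8>7; P2→R gives 9>0]
(A,R): not NE [P1→C gives 8>0]
(A,S): not NE [P1→C gives 7>5; P2→R gives 9>5]
(B,P): not NE [P2→S gives 8>6]
(B,Q): not NE [P2→S gives 8>5]
(B,R): not NE [P1→C gives 8>5]
(B,S): NE
(C,P): not NE [P1→B gives 9>0; P2→S gives 6>2]
(C,Q): not NE [P1→B gives 8>3; P2→S gives 6>4]
(C,R): not NE [P2→S gives 6>5]
(C,S): NE

PSNE = {(B,S), (C,S)}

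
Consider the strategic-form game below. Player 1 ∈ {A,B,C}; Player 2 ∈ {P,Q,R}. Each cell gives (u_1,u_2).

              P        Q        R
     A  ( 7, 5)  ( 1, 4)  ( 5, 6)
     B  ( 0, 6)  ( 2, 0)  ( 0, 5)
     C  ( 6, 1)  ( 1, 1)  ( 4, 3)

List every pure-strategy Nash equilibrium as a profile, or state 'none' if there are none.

NE set: (A,R)

(A,P): not NE [P2→R gives 6>5]
(A,Q): not NE [P1→B gives 2>1; P2→R gives 6>4]
(A,R): NE
(B,P): not NE [P1→A gives 7>0]
(B,Q): not NE [P2→P gives 6>0]
(B,R): not NE [P1→A gives 5>0; P2→P gives 6>5]
(C,P): not NE [P1→A gives 7>6; P2→R gives 3>1]
(C,Q): not NE [P1→B gives 2>1; P2→R gives 3>1]
(C,R): not NE [P1→A gives 5>4]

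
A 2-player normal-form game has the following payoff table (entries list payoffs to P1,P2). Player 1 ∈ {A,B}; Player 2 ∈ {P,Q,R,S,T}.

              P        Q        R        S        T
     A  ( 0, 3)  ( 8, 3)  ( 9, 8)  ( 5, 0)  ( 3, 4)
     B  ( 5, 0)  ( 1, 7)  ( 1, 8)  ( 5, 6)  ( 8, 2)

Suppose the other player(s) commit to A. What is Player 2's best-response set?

P2 best: {R}

u_2(P vs A) = 3
u_2(Q vs A) = 3
u_2(R vs A) = 8
u_2(S vs A) = 0
u_2(T vs A) = 4
max payoff 8 at {R}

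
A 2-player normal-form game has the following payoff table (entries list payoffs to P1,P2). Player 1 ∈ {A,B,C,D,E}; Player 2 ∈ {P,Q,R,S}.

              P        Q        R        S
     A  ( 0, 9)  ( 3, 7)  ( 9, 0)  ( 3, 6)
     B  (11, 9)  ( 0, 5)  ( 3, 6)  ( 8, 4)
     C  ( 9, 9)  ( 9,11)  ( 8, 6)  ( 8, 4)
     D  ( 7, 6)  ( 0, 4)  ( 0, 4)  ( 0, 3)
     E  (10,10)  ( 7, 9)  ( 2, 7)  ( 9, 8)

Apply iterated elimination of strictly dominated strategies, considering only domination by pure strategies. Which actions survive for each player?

P1 drop D (C beats it: P:9>7 Q:9>0 R:8>0 S:8>0)
P2 drop R (P beats it: A:9>0 B:9>6 C:9>6 E:10>7)
P1 drop A (C beats it: P:9>0 Q:9>3 S:8>3)
P2 drop S (P beats it: B:9>4 C:9>4 E:10>8)
P1→{B,C,E} P2→{P,Q}

Remaining: P1:{B,C,E} P2:{P,Q}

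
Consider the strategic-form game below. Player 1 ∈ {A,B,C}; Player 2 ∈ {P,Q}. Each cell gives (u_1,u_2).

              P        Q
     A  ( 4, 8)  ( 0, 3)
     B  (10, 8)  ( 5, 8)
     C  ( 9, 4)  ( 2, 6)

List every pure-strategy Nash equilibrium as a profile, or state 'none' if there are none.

(A,P): not NE [P1→B gives 10>4]
(A,Q): not NE [P1→B gives 5>0; P2→P gives 8>3]
(B,P): NE
(B,Q): NE
(C,P): not NE [P1→B gives 10>9; P2→Q gives 6>4]
(C,Q): not NE [P1→B gives 5>2]

Nash profiles: (B,P), (B,Q)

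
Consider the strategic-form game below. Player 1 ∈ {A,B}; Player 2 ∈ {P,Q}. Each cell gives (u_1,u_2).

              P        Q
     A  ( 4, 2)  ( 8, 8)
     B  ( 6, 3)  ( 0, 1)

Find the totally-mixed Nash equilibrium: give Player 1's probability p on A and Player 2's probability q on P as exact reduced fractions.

P1 indiff ⇒ q·4+(1-q)·8 = q·6+(1-q)·0 ⇒ q(-2) = (1-q)(-8) ⇒ q = 4/5
P2 indiff ⇒ p·2+(1-p)·3 = p·8+(1-p)·1 ⇒ p(-6) = (1-p)(-2) ⇒ p = 1/4

P1 mixes 1/4 on A; P2 mixes 4/5 on P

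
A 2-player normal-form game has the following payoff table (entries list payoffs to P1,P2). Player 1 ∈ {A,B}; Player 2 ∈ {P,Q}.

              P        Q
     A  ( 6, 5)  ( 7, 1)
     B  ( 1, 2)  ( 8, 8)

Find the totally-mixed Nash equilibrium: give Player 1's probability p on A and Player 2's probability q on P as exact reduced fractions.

p=3/5, q=1/6

P1 indiff ⇒ q·6+(1-q)·7 = q·1+(1-q)·8 ⇒ q(5) = (1-q)(1) ⇒ q = 1/6
P2 indiff ⇒ p·5+(1-p)·2 = p·1+(1-p)·8 ⇒ p(4) = (1-p)(6) ⇒ p = 3/5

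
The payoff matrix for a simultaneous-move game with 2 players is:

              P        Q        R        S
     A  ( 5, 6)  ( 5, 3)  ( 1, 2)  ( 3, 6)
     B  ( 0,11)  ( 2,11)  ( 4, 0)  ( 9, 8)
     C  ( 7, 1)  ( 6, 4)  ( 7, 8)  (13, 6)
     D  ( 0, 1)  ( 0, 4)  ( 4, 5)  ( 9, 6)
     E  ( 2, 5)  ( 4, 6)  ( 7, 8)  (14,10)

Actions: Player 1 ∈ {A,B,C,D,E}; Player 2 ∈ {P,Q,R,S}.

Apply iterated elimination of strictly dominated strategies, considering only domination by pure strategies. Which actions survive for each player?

P1 drop A (C beats it: P:7>5 Q:6>5 R:7>1 S:13>3)
P1 drop B (C beats it: P:7>0 Q:6>2 R:7>4 S:13>9)
P1 drop D (C beats it: P:7>0 Q:6>0 R:7>4 S:13>9)
P2 drop P (Q beats it: C:4>1 E:6>5)
P2 drop Q (R beats it: C:8>4 E:8>6)
P1→{C,E} P2→{R,S}

Survivors P1:{C,E} P2:{R,S}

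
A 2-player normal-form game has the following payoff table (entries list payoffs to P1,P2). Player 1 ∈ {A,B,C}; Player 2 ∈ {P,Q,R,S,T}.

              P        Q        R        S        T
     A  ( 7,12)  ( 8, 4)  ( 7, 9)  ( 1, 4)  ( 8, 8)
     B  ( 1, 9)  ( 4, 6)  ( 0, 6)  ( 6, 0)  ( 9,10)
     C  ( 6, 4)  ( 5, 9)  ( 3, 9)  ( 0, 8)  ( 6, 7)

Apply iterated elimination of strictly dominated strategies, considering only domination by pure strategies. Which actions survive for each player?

P1 drop C (A beats it: P:7>6 Q:8>5 R:7>3 S:1>0 T:8>6)
P2 drop Q (P beats it: A:12>4 B:9>6)
P2 drop R (P beats it: A:12>9 B:9>6)
P2 drop S (P beats it: A:12>4 B:9>0)
P1→{A,B} P2→{P,T}

Remaining: P1:{A,B} P2:{P,T}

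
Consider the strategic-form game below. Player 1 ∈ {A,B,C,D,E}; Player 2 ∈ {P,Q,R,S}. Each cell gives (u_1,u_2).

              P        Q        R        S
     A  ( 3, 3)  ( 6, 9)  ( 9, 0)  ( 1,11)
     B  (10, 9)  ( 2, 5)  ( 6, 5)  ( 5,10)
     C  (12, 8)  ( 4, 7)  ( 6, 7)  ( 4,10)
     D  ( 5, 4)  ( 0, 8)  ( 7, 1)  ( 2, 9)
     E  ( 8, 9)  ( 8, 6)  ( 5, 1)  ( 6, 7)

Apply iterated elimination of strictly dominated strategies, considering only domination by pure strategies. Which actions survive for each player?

Remaining: P1:{B,C,E} P2:{P,S}

P2 drop Q (S beats it: A:11>9 B:10>5 C:10>7 D:9>8 E:7>6)
P2 drop R (P beats it: A:3>0 B:9>5 C:8>7 D:4>1 E:9>1)
P1 drop A (B beats it: P:10>3 S:5>1)
P1 drop D (B beats it: P:10>5 S:5>2)
P1→{B,C,E} P2→{P,S}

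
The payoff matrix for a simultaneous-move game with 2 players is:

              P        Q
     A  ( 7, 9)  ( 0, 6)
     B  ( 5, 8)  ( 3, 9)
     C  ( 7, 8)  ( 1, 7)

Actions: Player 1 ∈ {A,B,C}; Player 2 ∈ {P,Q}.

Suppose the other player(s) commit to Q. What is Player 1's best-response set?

BR_1 = {B}

u_1(A vs Q) = 0
u_1(B vs Q) = 3
u_1(C vs Q) = 1
max payoff 3 at {B}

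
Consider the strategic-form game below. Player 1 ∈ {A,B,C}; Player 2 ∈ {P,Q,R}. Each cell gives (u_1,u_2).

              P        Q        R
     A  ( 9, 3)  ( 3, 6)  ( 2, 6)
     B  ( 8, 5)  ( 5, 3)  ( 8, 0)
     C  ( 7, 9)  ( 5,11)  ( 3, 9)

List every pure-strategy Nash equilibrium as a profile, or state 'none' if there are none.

Nash profiles: (C,Q)

(A,P): not NE [P2→R gives 6>3]
(A,Q): not NE [P1→C gives 5>3]
(A,R): not NE [P1→B gives 8>2]
(B,P): not NE [P1→A gives 9>8]
(B,Q): not NE [P2→P gives 5>3]
(B,R): not NE [P2→P gives 5>0]
(C,P): not NE [P1→A gives 9>7; P2→Q gives 11>9]
(C,Q): NE
(C,R): not NE [P1→B gives 8>3; P2→Q gives 11>9]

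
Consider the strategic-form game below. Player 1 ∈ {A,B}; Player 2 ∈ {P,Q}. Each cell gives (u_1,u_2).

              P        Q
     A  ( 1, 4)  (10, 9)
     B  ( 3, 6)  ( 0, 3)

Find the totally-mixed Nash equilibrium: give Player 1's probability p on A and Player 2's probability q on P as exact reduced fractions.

P1 indiff ⇒ q·1+(1-q)·10 = q·3+(1-q)·0 ⇒ q(-2) = (1-q)(-10) ⇒ q = 5/6
P2 indiff ⇒ p·4+(1-p)·6 = p·9+(1-p)·3 ⇒ p(-5) = (1-p)(-3) ⇒ p = 3/8

(p,q) = (3/8, 5/6)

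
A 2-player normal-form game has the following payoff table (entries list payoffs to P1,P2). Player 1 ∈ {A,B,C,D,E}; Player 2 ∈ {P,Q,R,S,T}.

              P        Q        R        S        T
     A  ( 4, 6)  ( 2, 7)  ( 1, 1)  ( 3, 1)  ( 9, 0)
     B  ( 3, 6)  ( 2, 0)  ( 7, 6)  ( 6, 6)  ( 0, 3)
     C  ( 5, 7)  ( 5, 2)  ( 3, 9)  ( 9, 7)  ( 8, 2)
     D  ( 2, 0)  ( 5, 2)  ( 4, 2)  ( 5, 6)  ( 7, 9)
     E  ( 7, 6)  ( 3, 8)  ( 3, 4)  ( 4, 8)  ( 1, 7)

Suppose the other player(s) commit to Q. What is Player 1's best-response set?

BR_1 = {C,D}

u_1(A vs Q) = 2
u_1(B vs Q) = 2
u_1(C vs Q) = 5
u_1(D vs Q) = 5
u_1(E vs Q) = 3
max payoff 5 at {C,D}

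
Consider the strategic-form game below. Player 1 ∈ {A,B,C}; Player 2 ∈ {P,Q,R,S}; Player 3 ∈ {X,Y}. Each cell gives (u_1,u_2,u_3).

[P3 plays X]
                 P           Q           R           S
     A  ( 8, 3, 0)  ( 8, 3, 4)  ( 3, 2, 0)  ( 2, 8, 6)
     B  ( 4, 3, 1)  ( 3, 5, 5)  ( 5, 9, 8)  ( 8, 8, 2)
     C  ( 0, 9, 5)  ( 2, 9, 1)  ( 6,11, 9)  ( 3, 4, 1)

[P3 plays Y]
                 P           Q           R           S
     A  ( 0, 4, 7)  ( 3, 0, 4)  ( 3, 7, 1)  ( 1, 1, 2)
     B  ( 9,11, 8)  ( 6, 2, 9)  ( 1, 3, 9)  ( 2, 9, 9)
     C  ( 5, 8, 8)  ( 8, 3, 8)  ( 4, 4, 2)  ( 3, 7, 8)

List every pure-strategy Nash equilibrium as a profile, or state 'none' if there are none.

NE set: (B,P,Y), (C,R,X)

(A,P,X): not NE [P2→S gives 8>3; P3→Y gives 7>0]
(A,P,Y): not NE [P1→B gives 9>0; P2→R gives 7>4]
(A,Q,X): not NE [P2→S gives 8>3]
(A,Q,Y): not NE [P1→C gives 8>3; P2→R gives 7>0]
(A,R,X): not NE [P1→C gives 6>3; P2→S gives 8>2; P3→Y gives 1>0]
(A,R,Y): not NE [P1→C gives 4>3]
(A,S,X): not NE [P1→B gives 8>2]
(A,S,Y): not NE [P1→C gives 3>1; P2→R gives 7>1; P3→X gives 6>2]
(B,P,X): not NE [P1→A gives 8>4; P2→R gives 9>3; P3→Y gives 8>1]
(B,P,Y): NE
(B,Q,X): not NE [P1→A gives 8>3; P2→R gives 9>5; P3→Y gives 9>5]
(B,Q,Y): not NE [P1→C gives 8>6; P2→P gives 11>2]
(B,R,X): not NE [P1→C gives 6>5; P3→Y gives 9>8]
(B,R,Y): not NE [P1→C gives 4>1; P2→P gives 11>3]
(B,S,X): not NE [P2→R gives 9>8; P3→Y gives 9>2]
(B,S,Y): not NE [P1→C gives 3>2; P2→P gives 11>9]
(C,P,X): not NE [P1→A gives 8>0; P2→R gives 11>9; P3→Y gives 8>5]
(C,P,Y): not NE [P1→B gives 9>5]
(C,Q,X): not NE [P1→A gives 8>2; P2→R gives 11>9; P3→Y gives 8>1]
(C,Q,Y): not NE [P2→P gives 8>3]
(C,R,X): NE
(C,R,Y): not NE [P2→P gives 8>4; P3→X gives 9>2]
(C,S,X): not NE [P1→B gives 8>3; P2→R gives 11>4; P3→Y gives 8>1]
(C,S,Y): not NE [P2→P gives 8>7]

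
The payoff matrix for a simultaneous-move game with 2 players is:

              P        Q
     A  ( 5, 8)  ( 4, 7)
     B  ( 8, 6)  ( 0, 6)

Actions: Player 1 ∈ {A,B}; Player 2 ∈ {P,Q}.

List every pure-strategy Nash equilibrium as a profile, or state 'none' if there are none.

Nash profiles: (B,P)

(A,P): not NE [P1→B gives 8>5]
(A,Q): not NE [P2→P gives 8>7]
(B,P): NE
(B,Q): not NE [P1→A gives 4>0]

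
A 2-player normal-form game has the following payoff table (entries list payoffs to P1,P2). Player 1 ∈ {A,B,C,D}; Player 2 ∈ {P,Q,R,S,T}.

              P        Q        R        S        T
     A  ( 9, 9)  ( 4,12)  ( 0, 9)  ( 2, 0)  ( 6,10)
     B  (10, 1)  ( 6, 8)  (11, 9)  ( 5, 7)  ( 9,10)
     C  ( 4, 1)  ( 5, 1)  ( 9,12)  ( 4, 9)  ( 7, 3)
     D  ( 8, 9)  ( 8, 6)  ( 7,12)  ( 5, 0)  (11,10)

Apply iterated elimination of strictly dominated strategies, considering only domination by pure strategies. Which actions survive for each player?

Survivors P1:{B,D} P2:{R,T}

P1 drop A (B beats it: P:10>9 Q:6>4 R:11>0 S:5>2 T:9>6)
P1 drop C (B beats it: P:10>4 Q:6>5 R:11>9 S:5>4 T:9>7)
P2 drop P (R beats it: B:9>1 D:12>9)
P2 drop Q (R beats it: B:9>8 D:12>6)
P2 drop S (R beats it: B:9>7 D:12>0)
P1→{B,D} P2→{R,T}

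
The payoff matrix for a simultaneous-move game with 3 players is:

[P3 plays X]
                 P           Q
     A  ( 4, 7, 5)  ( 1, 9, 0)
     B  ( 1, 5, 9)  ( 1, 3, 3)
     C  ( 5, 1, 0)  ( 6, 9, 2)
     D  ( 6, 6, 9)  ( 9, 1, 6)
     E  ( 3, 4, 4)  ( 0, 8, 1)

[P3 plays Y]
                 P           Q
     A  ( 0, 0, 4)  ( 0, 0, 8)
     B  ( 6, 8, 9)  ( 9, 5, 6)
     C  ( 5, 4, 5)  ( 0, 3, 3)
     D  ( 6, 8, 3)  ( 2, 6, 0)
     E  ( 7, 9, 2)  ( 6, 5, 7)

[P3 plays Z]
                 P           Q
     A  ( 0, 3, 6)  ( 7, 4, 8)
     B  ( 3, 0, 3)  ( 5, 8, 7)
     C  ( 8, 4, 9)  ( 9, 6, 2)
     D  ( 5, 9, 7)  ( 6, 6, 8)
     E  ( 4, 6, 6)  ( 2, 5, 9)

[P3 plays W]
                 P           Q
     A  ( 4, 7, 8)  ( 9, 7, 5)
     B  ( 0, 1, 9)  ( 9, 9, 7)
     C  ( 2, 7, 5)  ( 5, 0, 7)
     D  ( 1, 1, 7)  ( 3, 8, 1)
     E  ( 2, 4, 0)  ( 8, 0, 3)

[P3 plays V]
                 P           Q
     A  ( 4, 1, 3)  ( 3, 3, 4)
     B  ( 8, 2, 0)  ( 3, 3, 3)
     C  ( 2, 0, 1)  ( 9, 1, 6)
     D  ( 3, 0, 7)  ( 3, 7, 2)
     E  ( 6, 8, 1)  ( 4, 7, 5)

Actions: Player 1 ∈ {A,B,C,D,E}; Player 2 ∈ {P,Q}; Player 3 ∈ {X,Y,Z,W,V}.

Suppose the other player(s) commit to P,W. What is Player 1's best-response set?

u_1(A vs P,W) = 4
u_1(B vs P,W) = 0
u_1(C vs P,W) = 2
u_1(D vs P,W) = 1
u_1(E vs P,W) = 2
max payoff 4 at {A}

P1 best: {A}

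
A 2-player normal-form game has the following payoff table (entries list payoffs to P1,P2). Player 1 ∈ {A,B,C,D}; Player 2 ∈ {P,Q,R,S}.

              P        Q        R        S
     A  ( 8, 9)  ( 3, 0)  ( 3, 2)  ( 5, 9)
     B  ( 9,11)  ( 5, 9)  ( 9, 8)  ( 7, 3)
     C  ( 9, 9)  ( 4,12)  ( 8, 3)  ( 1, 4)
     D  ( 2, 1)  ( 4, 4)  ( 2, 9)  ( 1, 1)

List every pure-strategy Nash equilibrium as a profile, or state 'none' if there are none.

PSNE = {(B,P)}

(A,P): not NE [P1→C gives 9>8]
(A,Q): not NE [P1→B gives 5>3; P2→S gives 9>0]
(A,R): not NE [P1→B gives 9>3; P2→S gives 9>2]
(A,S): not NE [P1→B gives 7>5]
(B,P): NE
(B,Q): not NE [P2→P gives 11>9]
(B,R): not NE [P2→P gives 11>8]
(B,S): not NE [P2→P gives 11>3]
(C,P): not NE [P2→Q gives 12>9]
(C,Q): not NE [P1→B gives 5>4]
(C,R): not NE [P1→B gives 9>8; P2→Q gives 12>3]
(C,S): not NE [P1→B gives 7>1; P2→Q gives 12>4]
(D,P): not NE [P1→C gives 9>2; P2→R gives 9>1]
(D,Q): not NE [P1→B gives 5>4; P2→R gives 9>4]
(D,R): not NE [P1→B gives 9>2]
(D,S): not NE [P1→B gives 7>1; P2→R gives 9>1]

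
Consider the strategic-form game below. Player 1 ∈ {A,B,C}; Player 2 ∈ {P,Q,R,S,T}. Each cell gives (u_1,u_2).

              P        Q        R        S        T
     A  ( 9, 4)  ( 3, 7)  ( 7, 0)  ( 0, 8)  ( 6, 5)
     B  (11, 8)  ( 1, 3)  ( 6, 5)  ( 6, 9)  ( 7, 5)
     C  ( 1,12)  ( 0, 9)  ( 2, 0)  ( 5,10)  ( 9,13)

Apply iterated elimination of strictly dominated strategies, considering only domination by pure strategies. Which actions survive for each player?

P2 drop Q (S beats it: A:8>7 B:9>3 C:10>9)
P2 drop R (P beats it: A:4>0 B:8>5 C:12>0)
P1 drop A (B beats it: P:11>9 S:6>0 T:7>6)
P1→{B,C} P2→{P,S,T}

IESDS → P1:{B,C} P2:{P,S,T}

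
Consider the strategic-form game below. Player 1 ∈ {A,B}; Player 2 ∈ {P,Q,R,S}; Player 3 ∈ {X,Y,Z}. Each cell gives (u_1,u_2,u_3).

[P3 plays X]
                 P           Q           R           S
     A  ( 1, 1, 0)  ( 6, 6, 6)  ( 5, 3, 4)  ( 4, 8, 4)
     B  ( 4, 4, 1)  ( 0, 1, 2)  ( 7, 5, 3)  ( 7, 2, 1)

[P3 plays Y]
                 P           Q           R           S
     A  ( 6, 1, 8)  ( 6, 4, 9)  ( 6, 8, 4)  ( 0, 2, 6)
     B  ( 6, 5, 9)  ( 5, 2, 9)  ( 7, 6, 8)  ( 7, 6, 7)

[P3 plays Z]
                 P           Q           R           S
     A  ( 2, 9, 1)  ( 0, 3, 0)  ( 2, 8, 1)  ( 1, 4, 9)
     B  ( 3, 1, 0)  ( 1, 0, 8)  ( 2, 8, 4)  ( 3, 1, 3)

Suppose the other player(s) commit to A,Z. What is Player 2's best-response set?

u_2(P vs A,Z) = 9
u_2(Q vs A,Z) = 3
u_2(R vs A,Z) = 8
u_2(S vs A,Z) = 4
max payoff 9 at {P}

BR_2 = {P}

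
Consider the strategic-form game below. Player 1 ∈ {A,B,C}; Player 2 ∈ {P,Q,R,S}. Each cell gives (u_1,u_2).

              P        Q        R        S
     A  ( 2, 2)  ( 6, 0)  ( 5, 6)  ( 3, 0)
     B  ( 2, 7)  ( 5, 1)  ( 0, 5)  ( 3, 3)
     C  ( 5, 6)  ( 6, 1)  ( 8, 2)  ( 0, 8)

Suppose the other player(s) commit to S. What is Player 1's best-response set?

argmax u_1 = {A,B}

u_1(A vs S) = 3
u_1(B vs S) = 3
u_1(C vs S) = 0
max payoff 3 at {A,B}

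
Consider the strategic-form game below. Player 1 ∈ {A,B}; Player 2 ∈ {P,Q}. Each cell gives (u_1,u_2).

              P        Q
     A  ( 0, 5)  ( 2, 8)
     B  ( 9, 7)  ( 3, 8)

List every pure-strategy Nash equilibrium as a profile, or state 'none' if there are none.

PSNE = {(B,Q)}

(A,P): not NE [P1→B gives 9>0; P2→Q gives 8>5]
(A,Q): not NE [P1→B gives 3>2]
(B,P): not NE [P2→Q gives 8>7]
(B,Q): NE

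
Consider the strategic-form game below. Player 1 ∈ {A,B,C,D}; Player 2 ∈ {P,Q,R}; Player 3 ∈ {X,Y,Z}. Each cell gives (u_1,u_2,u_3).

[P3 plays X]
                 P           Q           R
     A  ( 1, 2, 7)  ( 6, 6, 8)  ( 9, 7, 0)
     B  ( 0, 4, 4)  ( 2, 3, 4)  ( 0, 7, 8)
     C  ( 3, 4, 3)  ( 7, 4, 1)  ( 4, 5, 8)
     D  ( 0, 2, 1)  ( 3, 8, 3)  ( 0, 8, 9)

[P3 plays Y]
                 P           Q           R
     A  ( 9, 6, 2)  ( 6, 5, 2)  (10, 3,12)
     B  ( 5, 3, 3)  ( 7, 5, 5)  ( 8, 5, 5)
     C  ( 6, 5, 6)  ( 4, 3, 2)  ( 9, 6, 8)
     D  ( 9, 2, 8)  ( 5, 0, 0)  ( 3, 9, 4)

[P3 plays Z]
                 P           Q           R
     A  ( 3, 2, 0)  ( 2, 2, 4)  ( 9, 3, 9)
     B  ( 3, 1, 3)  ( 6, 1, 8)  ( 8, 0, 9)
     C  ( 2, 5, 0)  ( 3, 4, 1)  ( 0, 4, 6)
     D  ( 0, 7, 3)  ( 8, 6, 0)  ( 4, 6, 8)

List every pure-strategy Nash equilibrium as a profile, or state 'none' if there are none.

Equilibria: none

(A,P,X): not NE [P1→C gives 3>1; P2→R gives 7>2]
(A,P,Y): not NE [P3→X gives 7>2]
(A,P,Z): not NE [P2→R gives 3>2; P3→X gives 7>0]
(A,Q,X): not NE [P1→C gives 7>6; P2→R gives 7>6]
(A,Q,Y): not NE [P1→B gives 7>6; P2→P gives 6>5; P3→X gives 8>2]
(A,Q,Z): not NE [P1→D gives 8>2; P2→R gives 3>2; P3→X gives 8>4]
(A,R,X): not NE [P3→Y gives 12>0]
(A,R,Y): not NE [P2→P gives 6>3]
(A,R,Z): not NE [P3→Y gives 12>9]
(B,P,X): not NE [P1→C gives 3>0; P2→R gives 7>4]
(B,P,Y): not NE [P1→D gives 9>5; P2→R gives 5>3; P3→X gives 4>3]
(B,P,Z): not NE [P3→X gives 4>3]
(B,Q,X): not NE [P1→C gives 7>2; P2→R gives 7>3; P3→Z gives 8>4]
(B,Q,Y): not NE [P3→Z gives 8>5]
(B,Q,Z): not NE [P1→D gives 8>6]
(B,R,X): not NE [P1→A gives 9>0; P3→Z gives 9>8]
(B,R,Y): not NE [P1→A gives 10>8; P3→Z gives 9>5]
(B,R,Z): not NE [P1→A gives 9>8; P2→Q gives 1>0]
(C,P,X): not NE [P2→R gives 5>4; P3→Y gives 6>3]
(C,P,Y): not NE [P1→D gives 9>6; P2→R gives 6>5]
(C,P,Z): not NE [P1→B gives 3>2; P3→Y gives 6>0]
(C,Q,X): not NE [P2→R gives 5>4; P3→Y gives 2>1]
(C,Q,Y): not NE [P1→B gives 7>4; P2→R gives 6>3]
(C,Q,Z): not NE [P1→D gives 8>3; P2→P gives 5>4; P3→Y gives 2>1]
(C,R,X): not NE [P1→A gives 9>4]
(C,R,Y): not NE [P1→A gives 10>9]
(C,R,Z): not NE [P1→A gives 9>0; P2→P gives 5>4; P3→Y gives 8>6]
(D,P,X): not NE [P1→C gives 3>0; P2→R gives 8>2; P3→Y gives 8>1]
(D,P,Y): not NE [P2→R gives 9>2]
(D,P,Z): not NE [P1→B gives 3>0; P3→Y gives 8>3]
(D,Q,X): not NE [P1→C gives 7>3]
(D,Q,Y): not NE [P1→B gives 7>5; P2→R gives 9>0; P3→X gives 3>0]
(D,Q,Z): not NE [P2→P gives 7>6; P3→X gives 3>0]
(D,R,X): not NE [P1→A gives 9>0]
(D,R,Y): not NE [P1→A gives 10>3; P3→X gives 9>4]
(D,R,Z): not NE [P1→A gives 9>4; P2→P gives 7>6; P3→X gives 9>8]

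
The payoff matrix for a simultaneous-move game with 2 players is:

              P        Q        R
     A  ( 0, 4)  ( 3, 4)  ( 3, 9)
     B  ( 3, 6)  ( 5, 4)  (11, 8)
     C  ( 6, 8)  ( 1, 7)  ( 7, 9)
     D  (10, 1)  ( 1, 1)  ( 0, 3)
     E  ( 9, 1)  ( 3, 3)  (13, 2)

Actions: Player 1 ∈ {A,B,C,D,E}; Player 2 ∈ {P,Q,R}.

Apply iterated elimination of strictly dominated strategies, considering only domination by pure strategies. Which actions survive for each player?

P1 drop A (B beats it: P:3>0 Q:5>3 R:11>3)
P1 drop C (E beats it: P:9>6 Q:3>1 R:13>7)
P2 drop P (R beats it: B:8>6 D:3>1 E:2>1)
P1 drop D (B beats it: Q:5>1 R:11>0)
P1→{B,E} P2→{Q,R}

IESDS → P1:{B,E} P2:{Q,R}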